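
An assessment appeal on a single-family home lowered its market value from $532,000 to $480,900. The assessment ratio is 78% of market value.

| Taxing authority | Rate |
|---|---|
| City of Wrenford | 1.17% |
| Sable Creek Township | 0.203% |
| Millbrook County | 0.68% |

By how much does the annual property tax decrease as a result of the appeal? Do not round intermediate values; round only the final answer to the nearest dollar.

Old assessed value = $532,000 × 0.78 = $414,960
New assessed value = $480,900 × 0.78 = $375,102
Combined rate = 0.0117 + 0.00203 + 0.0068 = 0.02053
Old tax = $414,960 × 0.02053 = $8,519.1288
New tax = $375,102 × 0.02053 = $7,700.84406
Reduction = $8,519.1288 − $7,700.84406 = $818.28474

$818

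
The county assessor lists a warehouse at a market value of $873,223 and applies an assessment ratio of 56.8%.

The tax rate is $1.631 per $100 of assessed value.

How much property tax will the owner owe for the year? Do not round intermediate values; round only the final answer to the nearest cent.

Assessed value = $873,223 × 0.568 = $495,990.664
Tax = $495,990.664 × 0.01631 = $8,089.60772984

$8,089.61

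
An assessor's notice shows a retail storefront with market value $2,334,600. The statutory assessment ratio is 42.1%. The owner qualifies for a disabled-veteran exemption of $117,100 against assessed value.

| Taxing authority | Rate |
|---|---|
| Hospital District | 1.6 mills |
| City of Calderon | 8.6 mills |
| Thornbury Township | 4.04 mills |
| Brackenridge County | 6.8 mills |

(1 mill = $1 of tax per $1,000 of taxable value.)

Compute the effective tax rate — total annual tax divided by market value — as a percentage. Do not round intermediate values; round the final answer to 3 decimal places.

Assessed value = $2,334,600 × 0.421 = $982,866.6
Taxable value = $982,866.6 − $117,100 = $865,766.6
Hospital District: $865,766.6 × 0.0016 = $1,385.22656
City of Calderon: $865,766.6 × 0.0086 = $7,445.59276
Thornbury Township: $865,766.6 × 0.00404 = $3,497.697064
Brackenridge County: $865,766.6 × 0.0068 = $5,887.21288
Total tax = $18,215.729264
Effective rate = $18,215.729264 ÷ $2,334,600 = 0.780% of market value

0.780%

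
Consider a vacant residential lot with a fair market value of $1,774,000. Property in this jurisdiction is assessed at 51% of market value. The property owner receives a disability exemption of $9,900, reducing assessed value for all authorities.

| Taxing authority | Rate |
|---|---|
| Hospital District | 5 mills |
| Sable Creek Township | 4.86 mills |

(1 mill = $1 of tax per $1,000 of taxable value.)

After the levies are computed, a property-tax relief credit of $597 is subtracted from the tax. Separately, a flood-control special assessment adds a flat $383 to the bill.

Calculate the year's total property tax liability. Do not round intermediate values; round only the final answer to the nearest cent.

Assessed value = $1,774,000 × 0.51 = $904,740
Taxable value = $904,740 − $9,900 = $894,840
Hospital District: $894,840 × 0.005 = $4,474.2
Sable Creek Township: $894,840 × 0.00486 = $4,348.9224
Levies subtotal = $8,823.1224
After credit = $8,823.1224 − $597 = $8,226.1224
Total = $8,226.1224 + $383 = $8,609.1224

$8,609.12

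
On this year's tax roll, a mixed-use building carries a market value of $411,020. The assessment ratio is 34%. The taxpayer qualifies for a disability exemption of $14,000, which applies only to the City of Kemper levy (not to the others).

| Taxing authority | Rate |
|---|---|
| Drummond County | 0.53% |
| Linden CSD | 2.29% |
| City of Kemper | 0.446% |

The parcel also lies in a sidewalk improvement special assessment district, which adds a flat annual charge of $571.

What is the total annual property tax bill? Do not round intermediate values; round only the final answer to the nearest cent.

$5,072.69

Assessed value = $411,020 × 0.34 = $139,746.8
Drummond County: $139,746.8 × 0.0053 = $740.65804
Linden CSD: $139,746.8 × 0.0229 = $3,200.20172
City of Kemper: ($139,746.8 − $14,000) × 0.00446 = $125,746.8 × 0.00446 = $560.830728
Levies subtotal = $4,501.690488
Total = $4,501.690488 + $571 = $5,072.690488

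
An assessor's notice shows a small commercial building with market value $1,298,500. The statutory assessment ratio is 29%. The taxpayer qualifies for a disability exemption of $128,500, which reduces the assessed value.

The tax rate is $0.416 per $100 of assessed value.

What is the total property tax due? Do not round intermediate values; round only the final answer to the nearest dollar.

$1,032

Assessed value = $1,298,500 × 0.29 = $376,565
Taxable value = $376,565 − $128,500 = $248,065
Tax = $248,065 × 0.00416 = $1,031.9504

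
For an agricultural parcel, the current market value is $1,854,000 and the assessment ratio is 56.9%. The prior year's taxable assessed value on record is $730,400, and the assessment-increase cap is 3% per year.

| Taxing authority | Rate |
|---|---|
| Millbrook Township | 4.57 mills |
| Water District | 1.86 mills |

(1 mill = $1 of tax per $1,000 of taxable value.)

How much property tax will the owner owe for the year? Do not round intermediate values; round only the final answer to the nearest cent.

$4,837.37

Uncapped assessed value = $1,854,000 × 0.569 = $1,054,926
Cap limit = $730,400 × 1.03 = $752,312
Taxable assessed value = min($1,054,926, $752,312) = $752,312 (cap binds)
Millbrook Township: $752,312 × 0.00457 = $3,438.06584
Water District: $752,312 × 0.00186 = $1,399.30032
Total = $4,837.36616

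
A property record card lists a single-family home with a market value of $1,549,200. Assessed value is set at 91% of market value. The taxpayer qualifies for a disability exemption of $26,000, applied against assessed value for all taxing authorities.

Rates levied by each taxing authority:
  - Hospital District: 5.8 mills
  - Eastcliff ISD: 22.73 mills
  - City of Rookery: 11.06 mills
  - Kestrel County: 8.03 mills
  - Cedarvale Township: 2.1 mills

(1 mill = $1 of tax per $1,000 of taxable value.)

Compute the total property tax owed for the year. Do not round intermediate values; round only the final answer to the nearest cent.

Assessed value = $1,549,200 × 0.91 = $1,409,772
Taxable value = $1,409,772 − $26,000 = $1,383,772
Hospital District: $1,383,772 × 0.0058 = $8,025.8776
Eastcliff ISD: $1,383,772 × 0.02273 = $31,453.13756
City of Rookery: $1,383,772 × 0.01106 = $15,304.51832
Kestrel County: $1,383,772 × 0.00803 = $11,111.68916
Cedarvale Township: $1,383,772 × 0.0021 = $2,905.9212
Total = $8,025.8776 + $31,453.13756 + $15,304.51832 + $11,111.68916 + $2,905.9212 = $68,801.14384

$68,801.14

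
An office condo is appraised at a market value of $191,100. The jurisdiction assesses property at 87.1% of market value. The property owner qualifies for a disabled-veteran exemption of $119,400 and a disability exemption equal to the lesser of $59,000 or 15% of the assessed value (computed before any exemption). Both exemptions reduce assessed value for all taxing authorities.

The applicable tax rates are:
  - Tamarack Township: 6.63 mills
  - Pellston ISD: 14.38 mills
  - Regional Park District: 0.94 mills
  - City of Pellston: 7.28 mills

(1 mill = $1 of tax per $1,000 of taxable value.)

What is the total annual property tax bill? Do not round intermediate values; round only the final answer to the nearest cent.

$645.42

Assessed value = $191,100 × 0.871 = $166,448.1
Disability exemption = min($59,000, 15% × $166,448.1) = min($59,000, $24,967.215) = $24,967.215 (percentage binds)
Taxable value = $166,448.1 − $119,400 − $24,967.215 = $22,080.885
Tamarack Township: $22,080.885 × 0.00663 = $146.39626755
Pellston ISD: $22,080.885 × 0.01438 = $317.5231263
Regional Park District: $22,080.885 × 0.00094 = $20.7560319
City of Pellston: $22,080.885 × 0.00728 = $160.7488428
Total = $645.42426855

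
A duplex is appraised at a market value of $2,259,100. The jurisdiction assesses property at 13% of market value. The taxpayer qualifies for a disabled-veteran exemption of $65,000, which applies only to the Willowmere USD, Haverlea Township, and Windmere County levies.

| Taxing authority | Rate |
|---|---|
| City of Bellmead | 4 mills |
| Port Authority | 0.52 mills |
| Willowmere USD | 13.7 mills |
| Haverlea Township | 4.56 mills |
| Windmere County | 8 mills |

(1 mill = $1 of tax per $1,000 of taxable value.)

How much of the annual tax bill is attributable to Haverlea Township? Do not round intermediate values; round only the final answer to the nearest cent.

Assessed value = $2,259,100 × 0.13 = $293,683
Haverlea Township taxable value = $293,683 − $65,000 = $228,683
Haverlea Township levy = $228,683 × 0.00456 = $1,042.79448

$1,042.79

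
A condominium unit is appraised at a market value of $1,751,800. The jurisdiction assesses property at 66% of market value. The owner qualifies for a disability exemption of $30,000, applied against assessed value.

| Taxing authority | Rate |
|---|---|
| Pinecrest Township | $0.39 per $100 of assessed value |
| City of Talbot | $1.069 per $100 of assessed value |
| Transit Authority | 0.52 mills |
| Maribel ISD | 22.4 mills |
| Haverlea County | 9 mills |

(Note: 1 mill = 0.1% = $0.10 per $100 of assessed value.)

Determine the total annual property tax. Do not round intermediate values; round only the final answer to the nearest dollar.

Assessed value = $1,751,800 × 0.66 = $1,156,188
Taxable value = $1,156,188 − $30,000 = $1,126,188
Pinecrest Township: $1,126,188 × 0.0039 = $4,392.1332
City of Talbot: $1,126,188 × 0.01069 = $12,038.94972
Transit Authority: $1,126,188 × 0.00052 = $585.61776
Maribel ISD: $1,126,188 × 0.0224 = $25,226.6112
Haverlea County: $1,126,188 × 0.009 = $10,135.692
Total = $52,379.00388

$52,379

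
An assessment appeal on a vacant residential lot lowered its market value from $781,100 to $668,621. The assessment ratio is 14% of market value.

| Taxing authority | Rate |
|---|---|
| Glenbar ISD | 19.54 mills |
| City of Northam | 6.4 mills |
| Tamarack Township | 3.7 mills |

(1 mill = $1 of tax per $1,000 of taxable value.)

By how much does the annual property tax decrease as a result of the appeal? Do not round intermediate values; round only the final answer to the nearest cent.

$466.74

Old assessed value = $781,100 × 0.14 = $109,354
New assessed value = $668,621 × 0.14 = $93,606.94
Combined rate = 0.01954 + 0.0064 + 0.0037 = 0.02964
Old tax = $109,354 × 0.02964 = $3,241.25256
New tax = $93,606.94 × 0.02964 = $2,774.5097016
Reduction = $3,241.25256 − $2,774.5097016 = $466.7428584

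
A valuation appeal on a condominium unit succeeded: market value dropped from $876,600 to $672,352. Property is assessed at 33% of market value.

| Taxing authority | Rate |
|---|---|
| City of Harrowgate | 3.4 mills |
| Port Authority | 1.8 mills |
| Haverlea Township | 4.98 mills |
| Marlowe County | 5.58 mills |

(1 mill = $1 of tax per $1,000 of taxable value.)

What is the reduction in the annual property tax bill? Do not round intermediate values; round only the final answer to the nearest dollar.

$1,062

Old assessed value = $876,600 × 0.33 = $289,278
New assessed value = $672,352 × 0.33 = $221,876.16
Combined rate = 0.0034 + 0.0018 + 0.00498 + 0.00558 = 0.01576
Old tax = $289,278 × 0.01576 = $4,559.02128
New tax = $221,876.16 × 0.01576 = $3,496.7682816
Reduction = $4,559.02128 − $3,496.7682816 = $1,062.2529984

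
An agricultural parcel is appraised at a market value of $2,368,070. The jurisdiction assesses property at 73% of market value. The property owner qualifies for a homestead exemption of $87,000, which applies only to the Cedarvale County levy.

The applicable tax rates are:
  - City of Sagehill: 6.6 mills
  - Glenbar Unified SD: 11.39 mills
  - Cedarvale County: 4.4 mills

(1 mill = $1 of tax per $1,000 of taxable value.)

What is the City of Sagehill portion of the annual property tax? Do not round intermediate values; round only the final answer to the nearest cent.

Assessed value = $2,368,070 × 0.73 = $1,728,691.1
City of Sagehill taxable value = $1,728,691.1 (exemption does not apply)
City of Sagehill levy = $1,728,691.1 × 0.0066 = $11,409.36126

$11,409.36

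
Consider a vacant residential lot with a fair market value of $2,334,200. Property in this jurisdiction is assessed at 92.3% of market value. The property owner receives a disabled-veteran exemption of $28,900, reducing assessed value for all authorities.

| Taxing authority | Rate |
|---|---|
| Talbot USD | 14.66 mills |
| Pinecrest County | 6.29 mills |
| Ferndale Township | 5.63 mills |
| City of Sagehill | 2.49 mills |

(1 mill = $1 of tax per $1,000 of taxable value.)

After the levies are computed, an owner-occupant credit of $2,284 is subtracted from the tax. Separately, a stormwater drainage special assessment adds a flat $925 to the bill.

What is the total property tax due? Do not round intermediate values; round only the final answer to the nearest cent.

Assessed value = $2,334,200 × 0.923 = $2,154,466.6
Taxable value = $2,154,466.6 − $28,900 = $2,125,566.6
Talbot USD: $2,125,566.6 × 0.01466 = $31,160.806356
Pinecrest County: $2,125,566.6 × 0.00629 = $13,369.813914
Ferndale Township: $2,125,566.6 × 0.00563 = $11,966.939958
City of Sagehill: $2,125,566.6 × 0.00249 = $5,292.660834
Levies subtotal = $61,790.221062
After credit = $61,790.221062 − $2,284 = $59,506.221062
Total = $59,506.221062 + $925 = $60,431.221062

$60,431.22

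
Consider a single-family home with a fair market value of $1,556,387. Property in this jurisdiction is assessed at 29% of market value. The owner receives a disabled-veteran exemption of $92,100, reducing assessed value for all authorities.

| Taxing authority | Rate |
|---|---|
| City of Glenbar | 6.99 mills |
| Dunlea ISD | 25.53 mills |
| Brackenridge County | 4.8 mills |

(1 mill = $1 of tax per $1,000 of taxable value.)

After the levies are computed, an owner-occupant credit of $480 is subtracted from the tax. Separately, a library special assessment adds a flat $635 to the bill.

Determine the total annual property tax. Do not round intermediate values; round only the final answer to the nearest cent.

Assessed value = $1,556,387 × 0.29 = $451,352.23
Taxable value = $451,352.23 − $92,100 = $359,252.23
City of Glenbar: $359,252.23 × 0.00699 = $2,511.1730877
Dunlea ISD: $359,252.23 × 0.02553 = $9,171.7094319
Brackenridge County: $359,252.23 × 0.0048 = $1,724.410704
Levies subtotal = $13,407.2932236
After credit = $13,407.2932236 − $480 = $12,927.2932236
Total = $12,927.2932236 + $635 = $13,562.2932236

$13,562.29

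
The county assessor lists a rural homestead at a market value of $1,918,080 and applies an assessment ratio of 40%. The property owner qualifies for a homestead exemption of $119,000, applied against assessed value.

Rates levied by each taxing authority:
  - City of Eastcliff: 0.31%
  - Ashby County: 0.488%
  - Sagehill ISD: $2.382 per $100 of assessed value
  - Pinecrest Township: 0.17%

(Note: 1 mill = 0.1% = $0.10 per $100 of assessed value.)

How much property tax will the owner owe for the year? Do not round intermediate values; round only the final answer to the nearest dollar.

$21,716

Assessed value = $1,918,080 × 0.4 = $767,232
Taxable value = $767,232 − $119,000 = $648,232
City of Eastcliff: $648,232 × 0.0031 = $2,009.5192
Ashby County: $648,232 × 0.00488 = $3,163.37216
Sagehill ISD: $648,232 × 0.02382 = $15,440.88624
Pinecrest Township: $648,232 × 0.0017 = $1,101.9944
Total = $21,715.772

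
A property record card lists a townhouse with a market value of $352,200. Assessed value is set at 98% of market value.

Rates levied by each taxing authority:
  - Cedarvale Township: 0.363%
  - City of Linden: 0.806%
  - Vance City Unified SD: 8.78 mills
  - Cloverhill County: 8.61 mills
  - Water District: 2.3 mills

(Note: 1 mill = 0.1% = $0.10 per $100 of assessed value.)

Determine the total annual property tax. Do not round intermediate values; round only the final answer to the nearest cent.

$10,831.00

Assessed value = $352,200 × 0.98 = $345,156
Cedarvale Township: $345,156 × 0.00363 = $1,252.91628
City of Linden: $345,156 × 0.00806 = $2,781.95736
Vance City Unified SD: $345,156 × 0.00878 = $3,030.46968
Cloverhill County: $345,156 × 0.00861 = $2,971.79316
Water District: $345,156 × 0.0023 = $793.8588
Total = $10,830.99528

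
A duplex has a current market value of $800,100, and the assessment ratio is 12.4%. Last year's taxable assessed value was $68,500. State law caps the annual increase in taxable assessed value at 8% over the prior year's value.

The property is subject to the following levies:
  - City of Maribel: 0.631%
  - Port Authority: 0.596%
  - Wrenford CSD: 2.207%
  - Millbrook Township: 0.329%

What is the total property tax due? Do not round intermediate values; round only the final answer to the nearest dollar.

$2,784

Uncapped assessed value = $800,100 × 0.124 = $99,212.4
Cap limit = $68,500 × 1.08 = $73,980
Taxable assessed value = min($99,212.4, $73,980) = $73,980 (cap binds)
City of Maribel: $73,980 × 0.00631 = $466.8138
Port Authority: $73,980 × 0.00596 = $440.9208
Wrenford CSD: $73,980 × 0.02207 = $1,632.7386
Millbrook Township: $73,980 × 0.00329 = $243.3942
Total = $2,783.8674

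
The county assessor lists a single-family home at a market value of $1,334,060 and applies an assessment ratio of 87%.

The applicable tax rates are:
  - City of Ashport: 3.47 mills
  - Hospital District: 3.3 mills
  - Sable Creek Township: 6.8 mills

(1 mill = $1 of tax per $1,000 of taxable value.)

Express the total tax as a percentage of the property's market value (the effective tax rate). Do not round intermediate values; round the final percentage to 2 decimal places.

1.18%

Assessed value = $1,334,060 × 0.87 = $1,160,632.2
City of Ashport: $1,160,632.2 × 0.00347 = $4,027.393734
Hospital District: $1,160,632.2 × 0.0033 = $3,830.08626
Sable Creek Township: $1,160,632.2 × 0.0068 = $7,892.29896
Total tax = $15,749.778954
Effective rate = $15,749.778954 ÷ $1,334,060 = 1.18% of market value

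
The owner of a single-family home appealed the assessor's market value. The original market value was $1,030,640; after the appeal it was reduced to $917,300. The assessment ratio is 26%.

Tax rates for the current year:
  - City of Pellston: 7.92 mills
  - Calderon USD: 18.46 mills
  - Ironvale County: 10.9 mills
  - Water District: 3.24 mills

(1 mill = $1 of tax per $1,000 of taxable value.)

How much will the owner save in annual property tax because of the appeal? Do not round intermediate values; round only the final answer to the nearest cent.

$1,194.06

Old assessed value = $1,030,640 × 0.26 = $267,966.4
New assessed value = $917,300 × 0.26 = $238,498
Combined rate = 0.00792 + 0.01846 + 0.0109 + 0.00324 = 0.04052
Old tax = $267,966.4 × 0.04052 = $10,857.998528
New tax = $238,498 × 0.04052 = $9,663.93896
Reduction = $10,857.998528 − $9,663.93896 = $1,194.059568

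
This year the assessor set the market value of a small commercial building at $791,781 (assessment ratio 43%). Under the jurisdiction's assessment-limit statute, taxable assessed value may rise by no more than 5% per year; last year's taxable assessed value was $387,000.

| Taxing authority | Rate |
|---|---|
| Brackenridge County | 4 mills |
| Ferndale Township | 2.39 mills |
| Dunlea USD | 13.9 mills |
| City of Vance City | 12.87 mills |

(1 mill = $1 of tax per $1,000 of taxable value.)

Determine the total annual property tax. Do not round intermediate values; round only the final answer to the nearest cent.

Uncapped assessed value = $791,781 × 0.43 = $340,465.83
Cap limit = $387,000 × 1.05 = $406,350
Taxable assessed value = min($340,465.83, $406,350) = $340,465.83 (cap does not bind)
Brackenridge County: $340,465.83 × 0.004 = $1,361.86332
Ferndale Township: $340,465.83 × 0.00239 = $813.7133337
Dunlea USD: $340,465.83 × 0.0139 = $4,732.475037
City of Vance City: $340,465.83 × 0.01287 = $4,381.7952321
Total = $11,289.8469228

$11,289.85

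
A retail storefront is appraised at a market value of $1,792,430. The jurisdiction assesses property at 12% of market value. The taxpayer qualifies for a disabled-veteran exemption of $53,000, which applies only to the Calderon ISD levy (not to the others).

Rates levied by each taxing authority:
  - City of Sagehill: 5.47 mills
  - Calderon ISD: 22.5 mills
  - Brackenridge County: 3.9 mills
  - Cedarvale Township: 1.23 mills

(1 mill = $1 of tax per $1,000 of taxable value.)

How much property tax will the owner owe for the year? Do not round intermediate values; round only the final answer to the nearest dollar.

Assessed value = $1,792,430 × 0.12 = $215,091.6
City of Sagehill: $215,091.6 × 0.00547 = $1,176.551052
Calderon ISD: ($215,091.6 − $53,000) × 0.0225 = $162,091.6 × 0.0225 = $3,647.061
Brackenridge County: $215,091.6 × 0.0039 = $838.85724
Cedarvale Township: $215,091.6 × 0.00123 = $264.562668
Total = $5,927.03196

$5,927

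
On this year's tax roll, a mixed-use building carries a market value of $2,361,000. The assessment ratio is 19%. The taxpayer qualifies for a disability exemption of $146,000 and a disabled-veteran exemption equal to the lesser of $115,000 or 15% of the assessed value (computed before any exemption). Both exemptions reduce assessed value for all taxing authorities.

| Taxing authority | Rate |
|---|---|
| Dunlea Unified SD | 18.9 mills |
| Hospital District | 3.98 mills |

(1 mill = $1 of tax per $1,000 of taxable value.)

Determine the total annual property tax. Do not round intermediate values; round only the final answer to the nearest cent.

$5,383.70

Assessed value = $2,361,000 × 0.19 = $448,590
Disabled-veteran exemption = min($115,000, 15% × $448,590) = min($115,000, $67,288.5) = $67,288.5 (percentage binds)
Taxable value = $448,590 − $146,000 − $67,288.5 = $235,301.5
Dunlea Unified SD: $235,301.5 × 0.0189 = $4,447.19835
Hospital District: $235,301.5 × 0.00398 = $936.49997
Total = $5,383.69832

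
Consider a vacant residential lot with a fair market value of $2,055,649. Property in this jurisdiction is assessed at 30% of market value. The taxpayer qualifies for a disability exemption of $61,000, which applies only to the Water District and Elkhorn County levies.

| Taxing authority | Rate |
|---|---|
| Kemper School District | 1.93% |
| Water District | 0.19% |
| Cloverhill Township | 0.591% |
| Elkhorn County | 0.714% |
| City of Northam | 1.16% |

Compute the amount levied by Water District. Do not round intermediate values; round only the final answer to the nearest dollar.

Assessed value = $2,055,649 × 0.3 = $616,694.7
Water District taxable value = $616,694.7 − $61,000 = $555,694.7
Water District levy = $555,694.7 × 0.0019 = $1,055.81993

$1,056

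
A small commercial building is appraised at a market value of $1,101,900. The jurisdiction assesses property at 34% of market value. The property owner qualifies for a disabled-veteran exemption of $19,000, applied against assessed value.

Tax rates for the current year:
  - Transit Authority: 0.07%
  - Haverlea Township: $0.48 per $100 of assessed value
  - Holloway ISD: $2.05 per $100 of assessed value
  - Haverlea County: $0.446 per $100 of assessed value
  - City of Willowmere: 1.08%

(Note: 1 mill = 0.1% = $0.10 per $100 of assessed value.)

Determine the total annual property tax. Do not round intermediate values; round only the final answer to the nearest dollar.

$14,674

Assessed value = $1,101,900 × 0.34 = $374,646
Taxable value = $374,646 − $19,000 = $355,646
Transit Authority: $355,646 × 0.0007 = $248.9522
Haverlea Township: $355,646 × 0.0048 = $1,707.1008
Holloway ISD: $355,646 × 0.0205 = $7,290.743
Haverlea County: $355,646 × 0.00446 = $1,586.18116
City of Willowmere: $355,646 × 0.0108 = $3,840.9768
Total = $14,673.95396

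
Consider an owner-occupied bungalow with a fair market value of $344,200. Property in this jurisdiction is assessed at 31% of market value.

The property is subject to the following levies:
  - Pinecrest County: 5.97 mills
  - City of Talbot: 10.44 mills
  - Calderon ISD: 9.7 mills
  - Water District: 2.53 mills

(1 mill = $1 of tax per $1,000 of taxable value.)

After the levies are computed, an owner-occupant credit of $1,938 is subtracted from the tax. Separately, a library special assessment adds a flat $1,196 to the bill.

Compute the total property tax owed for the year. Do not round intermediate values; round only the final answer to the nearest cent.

Assessed value = $344,200 × 0.31 = $106,702
Pinecrest County: $106,702 × 0.00597 = $637.01094
City of Talbot: $106,702 × 0.01044 = $1,113.96888
Calderon ISD: $106,702 × 0.0097 = $1,035.0094
Water District: $106,702 × 0.00253 = $269.95606
Levies subtotal = $3,055.94528
After credit = $3,055.94528 − $1,938 = $1,117.94528
Total = $1,117.94528 + $1,196 = $2,313.94528

$2,313.95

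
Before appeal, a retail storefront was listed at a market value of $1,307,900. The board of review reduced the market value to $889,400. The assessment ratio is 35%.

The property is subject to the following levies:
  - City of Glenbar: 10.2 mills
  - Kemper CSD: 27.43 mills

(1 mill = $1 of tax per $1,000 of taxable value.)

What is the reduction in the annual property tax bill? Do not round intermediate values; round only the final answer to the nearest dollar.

Old assessed value = $1,307,900 × 0.35 = $457,765
New assessed value = $889,400 × 0.35 = $311,290
Combined rate = 0.0102 + 0.02743 = 0.03763
Old tax = $457,765 × 0.03763 = $17,225.69695
New tax = $311,290 × 0.03763 = $11,713.8427
Reduction = $17,225.69695 − $11,713.8427 = $5,511.85425

$5,512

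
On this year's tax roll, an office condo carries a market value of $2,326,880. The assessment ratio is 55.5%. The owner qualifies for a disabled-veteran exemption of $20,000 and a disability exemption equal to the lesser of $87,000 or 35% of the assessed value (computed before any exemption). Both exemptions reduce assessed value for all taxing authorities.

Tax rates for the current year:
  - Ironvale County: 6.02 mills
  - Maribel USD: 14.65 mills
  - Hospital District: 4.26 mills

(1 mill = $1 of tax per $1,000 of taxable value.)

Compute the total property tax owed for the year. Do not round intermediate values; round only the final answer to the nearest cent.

$29,527.55

Assessed value = $2,326,880 × 0.555 = $1,291,418.4
Disability exemption = min($87,000, 35% × $1,291,418.4) = min($87,000, $451,996.44) = $87,000 (dollar cap binds)
Taxable value = $1,291,418.4 − $20,000 − $87,000 = $1,184,418.4
Ironvale County: $1,184,418.4 × 0.00602 = $7,130.198768
Maribel USD: $1,184,418.4 × 0.01465 = $17,351.72956
Hospital District: $1,184,418.4 × 0.00426 = $5,045.622384
Total = $29,527.550712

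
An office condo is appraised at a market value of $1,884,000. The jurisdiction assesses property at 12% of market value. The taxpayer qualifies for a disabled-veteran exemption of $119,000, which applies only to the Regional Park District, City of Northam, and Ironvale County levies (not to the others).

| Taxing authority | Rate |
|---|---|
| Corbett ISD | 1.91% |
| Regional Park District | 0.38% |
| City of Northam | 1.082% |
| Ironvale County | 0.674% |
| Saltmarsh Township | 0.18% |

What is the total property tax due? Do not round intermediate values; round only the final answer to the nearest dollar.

Assessed value = $1,884,000 × 0.12 = $226,080
Corbett ISD: $226,080 × 0.0191 = $4,318.128
Regional Park District: ($226,080 − $119,000) × 0.0038 = $107,080 × 0.0038 = $406.904
City of Northam: ($226,080 − $119,000) × 0.01082 = $107,080 × 0.01082 = $1,158.6056
Ironvale County: ($226,080 − $119,000) × 0.00674 = $107,080 × 0.00674 = $721.7192
Saltmarsh Township: $226,080 × 0.0018 = $406.944
Total = $7,012.3008

$7,012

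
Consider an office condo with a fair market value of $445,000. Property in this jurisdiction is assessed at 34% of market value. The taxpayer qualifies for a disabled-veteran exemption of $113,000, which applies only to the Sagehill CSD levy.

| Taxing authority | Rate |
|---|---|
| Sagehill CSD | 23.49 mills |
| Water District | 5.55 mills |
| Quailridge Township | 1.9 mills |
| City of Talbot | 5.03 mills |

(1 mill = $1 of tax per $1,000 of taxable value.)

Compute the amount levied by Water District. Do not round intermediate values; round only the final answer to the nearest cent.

Assessed value = $445,000 × 0.34 = $151,300
Water District taxable value = $151,300 (exemption does not apply)
Water District levy = $151,300 × 0.00555 = $839.715

$839.72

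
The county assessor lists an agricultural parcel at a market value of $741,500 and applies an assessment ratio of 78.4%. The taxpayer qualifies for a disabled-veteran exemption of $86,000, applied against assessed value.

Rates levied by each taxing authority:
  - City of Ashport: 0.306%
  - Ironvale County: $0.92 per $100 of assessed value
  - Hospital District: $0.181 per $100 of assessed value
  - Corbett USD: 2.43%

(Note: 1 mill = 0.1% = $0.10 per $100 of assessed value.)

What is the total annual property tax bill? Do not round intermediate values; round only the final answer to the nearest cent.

$19,006.04

Assessed value = $741,500 × 0.784 = $581,336
Taxable value = $581,336 − $86,000 = $495,336
City of Ashport: $495,336 × 0.00306 = $1,515.72816
Ironvale County: $495,336 × 0.0092 = $4,557.0912
Hospital District: $495,336 × 0.00181 = $896.55816
Corbett USD: $495,336 × 0.0243 = $12,036.6648
Total = $19,006.04232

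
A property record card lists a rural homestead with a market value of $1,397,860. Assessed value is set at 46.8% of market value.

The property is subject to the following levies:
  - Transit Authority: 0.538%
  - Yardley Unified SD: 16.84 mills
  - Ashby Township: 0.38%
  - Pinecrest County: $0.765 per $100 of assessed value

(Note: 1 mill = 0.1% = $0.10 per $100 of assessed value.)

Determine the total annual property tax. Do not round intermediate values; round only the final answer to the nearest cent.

$22,026.86

Assessed value = $1,397,860 × 0.468 = $654,198.48
Transit Authority: $654,198.48 × 0.00538 = $3,519.5878224
Yardley Unified SD: $654,198.48 × 0.01684 = $11,016.7024032
Ashby Township: $654,198.48 × 0.0038 = $2,485.954224
Pinecrest County: $654,198.48 × 0.00765 = $5,004.618372
Total = $22,026.8628216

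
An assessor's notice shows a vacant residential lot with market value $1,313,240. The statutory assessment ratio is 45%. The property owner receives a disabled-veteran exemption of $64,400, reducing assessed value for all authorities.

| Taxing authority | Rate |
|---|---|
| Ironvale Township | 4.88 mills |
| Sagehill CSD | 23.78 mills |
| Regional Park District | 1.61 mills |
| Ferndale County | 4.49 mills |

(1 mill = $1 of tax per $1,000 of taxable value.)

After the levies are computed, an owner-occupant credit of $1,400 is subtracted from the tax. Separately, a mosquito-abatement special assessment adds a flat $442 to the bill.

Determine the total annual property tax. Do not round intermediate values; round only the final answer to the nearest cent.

Assessed value = $1,313,240 × 0.45 = $590,958
Taxable value = $590,958 − $64,400 = $526,558
Ironvale Township: $526,558 × 0.00488 = $2,569.60304
Sagehill CSD: $526,558 × 0.02378 = $12,521.54924
Regional Park District: $526,558 × 0.00161 = $847.75838
Ferndale County: $526,558 × 0.00449 = $2,364.24542
Levies subtotal = $18,303.15608
After credit = $18,303.15608 − $1,400 = $16,903.15608
Total = $16,903.15608 + $442 = $17,345.15608

$17,345.16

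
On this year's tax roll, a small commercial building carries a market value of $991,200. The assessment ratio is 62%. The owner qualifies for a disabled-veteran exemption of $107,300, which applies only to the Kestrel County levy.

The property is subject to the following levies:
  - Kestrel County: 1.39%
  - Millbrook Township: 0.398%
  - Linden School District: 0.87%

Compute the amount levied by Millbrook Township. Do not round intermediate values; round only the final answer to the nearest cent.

Assessed value = $991,200 × 0.62 = $614,544
Millbrook Township taxable value = $614,544 (exemption does not apply)
Millbrook Township levy = $614,544 × 0.00398 = $2,445.88512

$2,445.89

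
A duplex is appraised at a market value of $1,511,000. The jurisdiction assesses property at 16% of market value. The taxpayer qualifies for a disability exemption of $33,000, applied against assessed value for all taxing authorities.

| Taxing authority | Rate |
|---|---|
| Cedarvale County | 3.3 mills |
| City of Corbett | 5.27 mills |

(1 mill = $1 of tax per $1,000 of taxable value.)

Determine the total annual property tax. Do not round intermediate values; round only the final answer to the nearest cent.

Assessed value = $1,511,000 × 0.16 = $241,760
Taxable value = $241,760 − $33,000 = $208,760
Cedarvale County: $208,760 × 0.0033 = $688.908
City of Corbett: $208,760 × 0.00527 = $1,100.1652
Total = $688.908 + $1,100.1652 = $1,789.0732

$1,789.07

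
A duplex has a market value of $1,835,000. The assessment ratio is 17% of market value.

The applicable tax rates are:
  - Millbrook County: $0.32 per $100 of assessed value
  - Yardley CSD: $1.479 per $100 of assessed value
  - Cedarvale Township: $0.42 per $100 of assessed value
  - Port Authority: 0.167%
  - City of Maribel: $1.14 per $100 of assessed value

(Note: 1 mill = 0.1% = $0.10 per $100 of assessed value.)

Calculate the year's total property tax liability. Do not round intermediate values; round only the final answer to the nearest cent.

Assessed value = $1,835,000 × 0.17 = $311,950
Millbrook County: $311,950 × 0.0032 = $998.24
Yardley CSD: $311,950 × 0.01479 = $4,613.7405
Cedarvale Township: $311,950 × 0.0042 = $1,310.19
Port Authority: $311,950 × 0.00167 = $520.9565
City of Maribel: $311,950 × 0.0114 = $3,556.23
Total = $10,999.357

$10,999.36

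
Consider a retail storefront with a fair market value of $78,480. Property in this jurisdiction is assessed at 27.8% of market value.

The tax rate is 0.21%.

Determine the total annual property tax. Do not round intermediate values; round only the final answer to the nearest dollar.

$46

Assessed value = $78,480 × 0.278 = $21,817.44
Tax = $21,817.44 × 0.0021 = $45.816624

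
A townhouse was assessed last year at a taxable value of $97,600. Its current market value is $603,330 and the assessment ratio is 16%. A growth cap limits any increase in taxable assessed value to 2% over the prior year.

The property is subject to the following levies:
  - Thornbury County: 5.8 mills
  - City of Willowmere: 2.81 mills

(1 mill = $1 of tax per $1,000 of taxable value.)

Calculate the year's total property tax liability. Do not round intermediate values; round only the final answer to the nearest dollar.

$831

Uncapped assessed value = $603,330 × 0.16 = $96,532.8
Cap limit = $97,600 × 1.02 = $99,552
Taxable assessed value = min($96,532.8, $99,552) = $96,532.8 (cap does not bind)
Thornbury County: $96,532.8 × 0.0058 = $559.89024
City of Willowmere: $96,532.8 × 0.00281 = $271.257168
Total = $831.147408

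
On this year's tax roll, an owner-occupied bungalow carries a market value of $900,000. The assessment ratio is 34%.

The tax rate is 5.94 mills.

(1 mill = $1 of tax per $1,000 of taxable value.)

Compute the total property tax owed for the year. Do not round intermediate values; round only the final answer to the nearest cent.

Assessed value = $900,000 × 0.34 = $306,000
Tax = $306,000 × 0.00594 = $1,817.64

$1,817.64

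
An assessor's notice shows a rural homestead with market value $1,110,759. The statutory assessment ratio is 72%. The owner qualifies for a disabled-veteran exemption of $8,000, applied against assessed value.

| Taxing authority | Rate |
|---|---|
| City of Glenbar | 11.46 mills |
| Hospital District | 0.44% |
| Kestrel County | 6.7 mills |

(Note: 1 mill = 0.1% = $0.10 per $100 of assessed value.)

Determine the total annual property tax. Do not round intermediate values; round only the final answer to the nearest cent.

Assessed value = $1,110,759 × 0.72 = $799,746.48
Taxable value = $799,746.48 − $8,000 = $791,746.48
City of Glenbar: $791,746.48 × 0.01146 = $9,073.4146608
Hospital District: $791,746.48 × 0.0044 = $3,483.684512
Kestrel County: $791,746.48 × 0.0067 = $5,304.701416
Total = $17,861.8005888

$17,861.80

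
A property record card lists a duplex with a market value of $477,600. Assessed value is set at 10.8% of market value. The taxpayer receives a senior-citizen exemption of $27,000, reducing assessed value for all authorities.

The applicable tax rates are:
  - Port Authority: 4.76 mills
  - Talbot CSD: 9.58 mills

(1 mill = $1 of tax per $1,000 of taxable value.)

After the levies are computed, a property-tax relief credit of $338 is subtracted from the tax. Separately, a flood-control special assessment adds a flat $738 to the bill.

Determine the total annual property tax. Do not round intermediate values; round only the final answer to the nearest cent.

$752.49

Assessed value = $477,600 × 0.108 = $51,580.8
Taxable value = $51,580.8 − $27,000 = $24,580.8
Port Authority: $24,580.8 × 0.00476 = $117.004608
Talbot CSD: $24,580.8 × 0.00958 = $235.484064
Levies subtotal = $352.488672
After credit = $352.488672 − $338 = $14.488672
Total = $14.488672 + $738 = $752.488672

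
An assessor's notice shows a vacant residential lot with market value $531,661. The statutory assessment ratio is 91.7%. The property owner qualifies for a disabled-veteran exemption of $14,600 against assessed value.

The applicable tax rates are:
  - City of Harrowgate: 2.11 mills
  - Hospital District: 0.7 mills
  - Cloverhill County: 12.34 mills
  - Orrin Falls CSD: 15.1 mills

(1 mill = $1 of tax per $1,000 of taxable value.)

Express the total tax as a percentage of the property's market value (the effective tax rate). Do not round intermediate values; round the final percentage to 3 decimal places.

Assessed value = $531,661 × 0.917 = $487,533.137
Taxable value = $487,533.137 − $14,600 = $472,933.137
City of Harrowgate: $472,933.137 × 0.00211 = $997.88891907
Hospital District: $472,933.137 × 0.0007 = $331.0531959
Cloverhill County: $472,933.137 × 0.01234 = $5,835.99491058
Orrin Falls CSD: $472,933.137 × 0.0151 = $7,141.2903687
Total tax = $14,306.22739425
Effective rate = $14,306.22739425 ÷ $531,661 = 2.691% of market value

2.691%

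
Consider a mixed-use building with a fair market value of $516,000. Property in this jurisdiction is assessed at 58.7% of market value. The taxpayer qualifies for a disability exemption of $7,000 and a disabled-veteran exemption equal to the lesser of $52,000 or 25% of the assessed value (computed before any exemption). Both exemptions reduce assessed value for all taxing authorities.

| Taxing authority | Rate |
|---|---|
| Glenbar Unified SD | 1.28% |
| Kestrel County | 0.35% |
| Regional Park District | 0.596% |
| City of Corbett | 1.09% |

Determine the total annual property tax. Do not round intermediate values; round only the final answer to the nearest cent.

$8,087.46

Assessed value = $516,000 × 0.587 = $302,892
Disabled-veteran exemption = min($52,000, 25% × $302,892) = min($52,000, $75,723) = $52,000 (dollar cap binds)
Taxable value = $302,892 − $7,000 − $52,000 = $243,892
Glenbar Unified SD: $243,892 × 0.0128 = $3,121.8176
Kestrel County: $243,892 × 0.0035 = $853.622
Regional Park District: $243,892 × 0.00596 = $1,453.59632
City of Corbett: $243,892 × 0.0109 = $2,658.4228
Total = $8,087.45872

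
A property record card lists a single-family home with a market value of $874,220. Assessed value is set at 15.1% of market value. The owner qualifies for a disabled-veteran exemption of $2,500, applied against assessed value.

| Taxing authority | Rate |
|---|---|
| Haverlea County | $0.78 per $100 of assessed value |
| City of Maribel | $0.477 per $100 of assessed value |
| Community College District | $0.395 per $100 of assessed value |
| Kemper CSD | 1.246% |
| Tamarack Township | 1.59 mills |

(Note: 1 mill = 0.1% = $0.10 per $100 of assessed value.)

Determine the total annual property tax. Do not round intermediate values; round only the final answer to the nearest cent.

$3,959.04

Assessed value = $874,220 × 0.151 = $132,007.22
Taxable value = $132,007.22 − $2,500 = $129,507.22
Haverlea County: $129,507.22 × 0.0078 = $1,010.156316
City of Maribel: $129,507.22 × 0.00477 = $617.7494394
Community College District: $129,507.22 × 0.00395 = $511.553519
Kemper CSD: $129,507.22 × 0.01246 = $1,613.6599612
Tamarack Township: $129,507.22 × 0.00159 = $205.9164798
Total = $3,959.0357154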